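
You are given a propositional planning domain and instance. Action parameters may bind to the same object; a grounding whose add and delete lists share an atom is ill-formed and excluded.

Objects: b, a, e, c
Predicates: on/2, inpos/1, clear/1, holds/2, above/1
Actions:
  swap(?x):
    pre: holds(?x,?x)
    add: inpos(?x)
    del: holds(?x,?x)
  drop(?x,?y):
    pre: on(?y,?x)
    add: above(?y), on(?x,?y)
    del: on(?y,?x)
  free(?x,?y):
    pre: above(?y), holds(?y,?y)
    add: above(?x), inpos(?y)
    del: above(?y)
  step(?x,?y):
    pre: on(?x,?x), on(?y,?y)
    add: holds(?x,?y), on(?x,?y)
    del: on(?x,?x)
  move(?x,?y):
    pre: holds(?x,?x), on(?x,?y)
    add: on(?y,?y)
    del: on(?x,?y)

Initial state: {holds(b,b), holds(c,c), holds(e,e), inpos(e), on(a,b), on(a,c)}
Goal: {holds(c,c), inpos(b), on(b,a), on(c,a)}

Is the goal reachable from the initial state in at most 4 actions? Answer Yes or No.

1. swap(b)  →  {holds(c,c), holds(e,e), inpos(b), inpos(e), on(a,b), on(a,c)}
2. drop(b,a)  →  {above(a), holds(c,c), holds(e,e), inpos(b), inpos(e), on(a,c), on(b,a)}
3. drop(c,a)  →  {above(a), holds(c,c), holds(e,e), inpos(b), inpos(e), on(b,a), on(c,a)}
optimal plan length = 3; 3 ≤ 4

Yes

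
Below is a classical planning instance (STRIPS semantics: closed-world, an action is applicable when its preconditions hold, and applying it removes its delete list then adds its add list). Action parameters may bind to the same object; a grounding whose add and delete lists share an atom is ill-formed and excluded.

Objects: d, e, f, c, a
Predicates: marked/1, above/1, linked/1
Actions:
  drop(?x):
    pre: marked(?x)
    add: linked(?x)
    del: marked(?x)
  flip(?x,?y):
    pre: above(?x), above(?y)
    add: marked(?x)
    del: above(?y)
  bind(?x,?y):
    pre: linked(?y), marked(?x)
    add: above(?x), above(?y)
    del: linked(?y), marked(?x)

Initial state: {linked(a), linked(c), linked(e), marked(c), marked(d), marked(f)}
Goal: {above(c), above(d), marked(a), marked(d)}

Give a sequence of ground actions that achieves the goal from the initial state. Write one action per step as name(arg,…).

1. bind(d,e)  →  {above(d), above(e), linked(a), linked(c), marked(c), marked(f)}
2. flip(d,e)  →  {above(d), linked(a), linked(c), marked(c), marked(d), marked(f)}
3. bind(c,a)  →  {above(a), above(c), above(d), linked(c), marked(d), marked(f)}
4. flip(a,a)  →  {above(c), above(d), linked(c), marked(a), marked(d), marked(f)}

bind(d,e); flip(d,e); bind(c,a); flip(a,a)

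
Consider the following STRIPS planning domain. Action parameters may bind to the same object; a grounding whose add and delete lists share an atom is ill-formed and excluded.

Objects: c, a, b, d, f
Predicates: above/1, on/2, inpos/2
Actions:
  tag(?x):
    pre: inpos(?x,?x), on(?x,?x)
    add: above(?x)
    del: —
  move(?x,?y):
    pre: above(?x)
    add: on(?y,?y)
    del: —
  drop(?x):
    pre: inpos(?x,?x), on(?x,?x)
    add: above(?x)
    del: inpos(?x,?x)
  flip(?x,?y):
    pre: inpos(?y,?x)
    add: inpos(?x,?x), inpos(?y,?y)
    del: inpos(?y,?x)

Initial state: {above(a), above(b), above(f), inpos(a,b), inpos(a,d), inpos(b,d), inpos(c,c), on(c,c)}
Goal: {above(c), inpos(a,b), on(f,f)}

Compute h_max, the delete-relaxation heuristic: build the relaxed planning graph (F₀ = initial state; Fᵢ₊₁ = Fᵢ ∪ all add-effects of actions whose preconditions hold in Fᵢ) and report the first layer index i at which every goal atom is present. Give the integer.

F0 = init (8 atoms)
F1 = F0 ∪ {above(c), inpos(a,a), inpos(b,b), inpos(d,d), on(a,a), on(b,b), on(d,d), on(f,f)}  (16 atoms)
goal ⊆ F1  ⇒  h_max = 1

1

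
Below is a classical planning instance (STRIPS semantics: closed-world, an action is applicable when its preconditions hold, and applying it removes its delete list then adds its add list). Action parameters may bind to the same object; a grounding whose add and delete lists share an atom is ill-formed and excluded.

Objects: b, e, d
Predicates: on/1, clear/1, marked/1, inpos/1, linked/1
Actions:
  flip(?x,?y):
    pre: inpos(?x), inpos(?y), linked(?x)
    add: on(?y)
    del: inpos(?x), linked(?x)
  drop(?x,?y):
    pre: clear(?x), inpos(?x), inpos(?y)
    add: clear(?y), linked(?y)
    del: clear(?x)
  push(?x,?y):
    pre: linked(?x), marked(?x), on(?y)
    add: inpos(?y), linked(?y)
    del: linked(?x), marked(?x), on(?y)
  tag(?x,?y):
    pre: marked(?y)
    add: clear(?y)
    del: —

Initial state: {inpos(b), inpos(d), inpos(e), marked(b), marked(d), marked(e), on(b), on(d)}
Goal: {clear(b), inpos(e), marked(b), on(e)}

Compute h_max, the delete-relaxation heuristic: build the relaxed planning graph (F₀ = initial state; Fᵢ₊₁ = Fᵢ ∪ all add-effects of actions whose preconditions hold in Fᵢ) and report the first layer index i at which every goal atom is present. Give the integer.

3

F0 = init (8 atoms)
F1 = F0 ∪ {clear(b), clear(d), clear(e)}  (11 atoms)
F2 = F1 ∪ {linked(b), linked(d), linked(e)}  (14 atoms)
F3 = F2 ∪ {on(e)}  (15 atoms)
goal ⊆ F3  ⇒  h_max = 3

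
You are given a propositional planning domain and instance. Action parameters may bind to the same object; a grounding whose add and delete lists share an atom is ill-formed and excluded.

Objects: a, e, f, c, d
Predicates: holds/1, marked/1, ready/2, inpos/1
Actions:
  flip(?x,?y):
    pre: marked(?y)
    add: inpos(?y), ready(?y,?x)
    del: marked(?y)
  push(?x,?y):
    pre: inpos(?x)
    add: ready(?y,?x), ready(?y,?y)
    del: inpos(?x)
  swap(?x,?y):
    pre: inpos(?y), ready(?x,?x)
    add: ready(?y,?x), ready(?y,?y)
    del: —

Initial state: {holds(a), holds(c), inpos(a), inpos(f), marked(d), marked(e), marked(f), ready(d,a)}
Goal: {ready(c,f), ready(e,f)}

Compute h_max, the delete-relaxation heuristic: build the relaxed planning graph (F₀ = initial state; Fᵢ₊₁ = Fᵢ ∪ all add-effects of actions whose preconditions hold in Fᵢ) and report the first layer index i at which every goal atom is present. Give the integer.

1

F0 = init (8 atoms)
F1 = F0 ∪ {inpos(d), inpos(e), ready(a,a), ready(a,f), ready(c,a), ready(c,c), ready(c,f), ready(d,c), ready(d,d), ready(d,e), ready(d,f), ready(e,a), ready(e,c), ready(e,d), ready(e,e), ready(e,f), ready(f,a), ready(f,c), ready(f,d), ready(f,e), ready(f,f)}  (29 atoms)
goal ⊆ F1  ⇒  h_max = 1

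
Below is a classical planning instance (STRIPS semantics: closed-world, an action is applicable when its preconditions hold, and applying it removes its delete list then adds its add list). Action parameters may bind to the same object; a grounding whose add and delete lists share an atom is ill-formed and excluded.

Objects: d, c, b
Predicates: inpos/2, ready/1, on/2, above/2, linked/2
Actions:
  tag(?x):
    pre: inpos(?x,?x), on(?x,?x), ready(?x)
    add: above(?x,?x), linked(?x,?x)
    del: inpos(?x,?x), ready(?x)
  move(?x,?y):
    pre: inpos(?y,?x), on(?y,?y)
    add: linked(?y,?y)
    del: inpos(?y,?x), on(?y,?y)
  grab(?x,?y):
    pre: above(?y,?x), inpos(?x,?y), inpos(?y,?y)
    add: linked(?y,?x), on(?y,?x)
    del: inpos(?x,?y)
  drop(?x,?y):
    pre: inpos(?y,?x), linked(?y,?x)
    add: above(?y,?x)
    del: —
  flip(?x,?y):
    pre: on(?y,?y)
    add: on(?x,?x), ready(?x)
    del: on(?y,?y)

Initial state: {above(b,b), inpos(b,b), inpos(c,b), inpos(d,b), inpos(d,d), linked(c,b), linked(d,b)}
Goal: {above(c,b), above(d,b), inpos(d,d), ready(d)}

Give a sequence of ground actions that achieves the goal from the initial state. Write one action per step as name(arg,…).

1. grab(b,b)  →  {above(b,b), inpos(c,b), inpos(d,b), inpos(d,d), linked(b,b), linked(c,b), linked(d,b), on(b,b)}
2. drop(b,d)  →  {above(b,b), above(d,b), inpos(c,b), inpos(d,b), inpos(d,d), linked(b,b), linked(c,b), linked(d,b), on(b,b)}
3. drop(b,c)  →  {above(b,b), above(c,b), above(d,b), inpos(c,b), inpos(d,b), inpos(d,d), linked(b,b), linked(c,b), linked(d,b), on(b,b)}
4. flip(d,b)  →  {above(b,b), above(c,b), above(d,b), inpos(c,b), inpos(d,b), inpos(d,d), linked(b,b), linked(c,b), linked(d,b), on(d,d), ready(d)}

grab(b,b); drop(b,d); drop(b,c); flip(d,b)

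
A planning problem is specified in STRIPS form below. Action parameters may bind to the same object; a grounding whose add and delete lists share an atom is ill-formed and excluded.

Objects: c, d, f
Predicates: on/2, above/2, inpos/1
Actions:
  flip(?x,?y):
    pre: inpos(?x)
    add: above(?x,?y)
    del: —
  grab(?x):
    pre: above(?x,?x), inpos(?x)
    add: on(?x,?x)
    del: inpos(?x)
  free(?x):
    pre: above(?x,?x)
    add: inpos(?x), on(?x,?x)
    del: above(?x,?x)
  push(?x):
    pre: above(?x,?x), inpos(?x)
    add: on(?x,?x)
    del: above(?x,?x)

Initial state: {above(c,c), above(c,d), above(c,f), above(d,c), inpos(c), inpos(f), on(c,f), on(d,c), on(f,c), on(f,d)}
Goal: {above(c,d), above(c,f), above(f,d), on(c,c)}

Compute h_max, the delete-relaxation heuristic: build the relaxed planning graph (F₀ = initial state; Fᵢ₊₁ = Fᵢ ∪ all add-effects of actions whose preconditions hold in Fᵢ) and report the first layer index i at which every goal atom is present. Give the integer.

F0 = init (10 atoms)
F1 = F0 ∪ {above(f,c), above(f,d), above(f,f), on(c,c)}  (14 atoms)
goal ⊆ F1  ⇒  h_max = 1

1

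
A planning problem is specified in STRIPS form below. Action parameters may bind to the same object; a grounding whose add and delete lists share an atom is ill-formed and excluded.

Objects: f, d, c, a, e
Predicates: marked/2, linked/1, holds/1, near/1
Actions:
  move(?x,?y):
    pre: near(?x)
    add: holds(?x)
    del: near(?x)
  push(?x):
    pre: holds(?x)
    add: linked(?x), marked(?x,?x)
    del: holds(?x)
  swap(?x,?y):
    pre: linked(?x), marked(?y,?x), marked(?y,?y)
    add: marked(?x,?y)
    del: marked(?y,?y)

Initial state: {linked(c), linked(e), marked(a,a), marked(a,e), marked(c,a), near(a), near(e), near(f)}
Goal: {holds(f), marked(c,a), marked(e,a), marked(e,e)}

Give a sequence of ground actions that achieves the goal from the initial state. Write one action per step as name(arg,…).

1. move(f,f)  →  {holds(f), linked(c), linked(e), marked(a,a), marked(a,e), marked(c,a), near(a), near(e)}
2. move(e,f)  →  {holds(e), holds(f), linked(c), linked(e), marked(a,a), marked(a,e), marked(c,a), near(a)}
3. push(e)  →  {holds(f), linked(c), linked(e), marked(a,a), marked(a,e), marked(c,a), marked(e,e), near(a)}
4. swap(e,a)  →  {holds(f), linked(c), linked(e), marked(a,e), marked(c,a), marked(e,a), marked(e,e), near(a)}

move(f,f); move(e,f); push(e); swap(e,a)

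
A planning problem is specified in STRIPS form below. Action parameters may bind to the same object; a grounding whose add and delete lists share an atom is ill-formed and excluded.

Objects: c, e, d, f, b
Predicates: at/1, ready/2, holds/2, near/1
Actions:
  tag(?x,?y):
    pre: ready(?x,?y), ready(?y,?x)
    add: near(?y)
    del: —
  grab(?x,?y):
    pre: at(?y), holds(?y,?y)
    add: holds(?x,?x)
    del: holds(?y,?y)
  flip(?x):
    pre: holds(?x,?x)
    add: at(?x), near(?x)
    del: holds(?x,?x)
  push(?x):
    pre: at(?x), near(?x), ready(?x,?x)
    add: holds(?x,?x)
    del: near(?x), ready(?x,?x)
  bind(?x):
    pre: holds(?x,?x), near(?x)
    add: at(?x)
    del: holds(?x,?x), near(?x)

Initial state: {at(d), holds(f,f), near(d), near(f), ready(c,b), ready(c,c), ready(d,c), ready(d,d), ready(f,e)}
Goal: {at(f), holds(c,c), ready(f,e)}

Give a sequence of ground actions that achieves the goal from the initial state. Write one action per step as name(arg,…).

flip(f); push(d); grab(c,d)

1. flip(f)  →  {at(d), at(f), near(d), near(f), ready(c,b), ready(c,c), ready(d,c), ready(d,d), ready(f,e)}
2. push(d)  →  {at(d), at(f), holds(d,d), near(f), ready(c,b), ready(c,c), ready(d,c), ready(f,e)}
3. grab(c,d)  →  {at(d), at(f), holds(c,c), near(f), ready(c,b), ready(c,c), ready(d,c), ready(f,e)}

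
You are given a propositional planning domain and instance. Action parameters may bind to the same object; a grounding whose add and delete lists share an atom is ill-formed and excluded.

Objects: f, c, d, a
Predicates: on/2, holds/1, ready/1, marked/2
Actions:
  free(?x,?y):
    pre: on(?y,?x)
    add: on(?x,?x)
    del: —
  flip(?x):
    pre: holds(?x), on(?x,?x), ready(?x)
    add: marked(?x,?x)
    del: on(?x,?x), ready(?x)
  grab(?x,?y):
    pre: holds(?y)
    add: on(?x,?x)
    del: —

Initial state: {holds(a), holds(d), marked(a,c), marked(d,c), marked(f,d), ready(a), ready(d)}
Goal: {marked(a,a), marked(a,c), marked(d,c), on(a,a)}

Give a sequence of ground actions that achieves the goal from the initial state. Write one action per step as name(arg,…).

grab(a,d); flip(a); grab(a,d)

1. grab(a,d)  →  {holds(a), holds(d), marked(a,c), marked(d,c), marked(f,d), on(a,a), ready(a), ready(d)}
2. flip(a)  →  {holds(a), holds(d), marked(a,a), marked(a,c), marked(d,c), marked(f,d), ready(d)}
3. grab(a,d)  →  {holds(a), holds(d), marked(a,a), marked(a,c), marked(d,c), marked(f,d), on(a,a), ready(d)}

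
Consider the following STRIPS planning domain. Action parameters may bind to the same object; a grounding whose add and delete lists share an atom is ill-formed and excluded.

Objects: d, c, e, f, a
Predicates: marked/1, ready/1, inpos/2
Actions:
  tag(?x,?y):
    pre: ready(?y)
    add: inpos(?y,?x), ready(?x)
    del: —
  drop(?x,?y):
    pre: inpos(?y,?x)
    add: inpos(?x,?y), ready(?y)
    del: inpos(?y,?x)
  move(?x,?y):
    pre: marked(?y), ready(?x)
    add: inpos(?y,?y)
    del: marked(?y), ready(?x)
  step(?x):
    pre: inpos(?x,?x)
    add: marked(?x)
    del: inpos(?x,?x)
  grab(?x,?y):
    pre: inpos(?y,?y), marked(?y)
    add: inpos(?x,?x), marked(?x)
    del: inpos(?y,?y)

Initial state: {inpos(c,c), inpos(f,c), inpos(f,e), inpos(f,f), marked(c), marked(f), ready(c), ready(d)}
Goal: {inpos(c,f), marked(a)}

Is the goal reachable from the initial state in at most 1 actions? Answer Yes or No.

No

1. tag(f,c)  →  {inpos(c,c), inpos(c,f), inpos(f,c), inpos(f,e), inpos(f,f), marked(c), marked(f), ready(c), ready(d), ready(f)}
2. grab(a,c)  →  {inpos(a,a), inpos(c,f), inpos(f,c), inpos(f,e), inpos(f,f), marked(a), marked(c), marked(f), ready(c), ready(d), ready(f)}
optimal plan length = 2; 2 > 1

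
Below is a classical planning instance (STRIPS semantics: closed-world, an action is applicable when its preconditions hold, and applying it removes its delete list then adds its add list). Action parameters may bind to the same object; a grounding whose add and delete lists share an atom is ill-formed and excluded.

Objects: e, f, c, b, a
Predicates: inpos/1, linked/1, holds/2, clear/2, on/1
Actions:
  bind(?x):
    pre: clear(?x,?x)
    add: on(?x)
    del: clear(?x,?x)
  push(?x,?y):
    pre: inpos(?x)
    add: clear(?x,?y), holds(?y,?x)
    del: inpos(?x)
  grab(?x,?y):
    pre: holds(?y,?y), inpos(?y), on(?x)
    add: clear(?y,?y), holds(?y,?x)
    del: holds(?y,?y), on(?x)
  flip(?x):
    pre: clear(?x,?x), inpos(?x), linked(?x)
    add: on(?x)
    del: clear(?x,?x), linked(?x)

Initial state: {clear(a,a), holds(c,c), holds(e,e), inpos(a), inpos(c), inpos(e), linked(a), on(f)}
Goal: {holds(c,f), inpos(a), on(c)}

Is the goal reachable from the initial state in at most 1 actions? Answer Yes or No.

1. grab(f,c)  →  {clear(a,a), clear(c,c), holds(c,f), holds(e,e), inpos(a), inpos(c), inpos(e), linked(a)}
2. bind(c)  →  {clear(a,a), holds(c,f), holds(e,e), inpos(a), inpos(c), inpos(e), linked(a), on(c)}
optimal plan length = 2; 2 > 1

No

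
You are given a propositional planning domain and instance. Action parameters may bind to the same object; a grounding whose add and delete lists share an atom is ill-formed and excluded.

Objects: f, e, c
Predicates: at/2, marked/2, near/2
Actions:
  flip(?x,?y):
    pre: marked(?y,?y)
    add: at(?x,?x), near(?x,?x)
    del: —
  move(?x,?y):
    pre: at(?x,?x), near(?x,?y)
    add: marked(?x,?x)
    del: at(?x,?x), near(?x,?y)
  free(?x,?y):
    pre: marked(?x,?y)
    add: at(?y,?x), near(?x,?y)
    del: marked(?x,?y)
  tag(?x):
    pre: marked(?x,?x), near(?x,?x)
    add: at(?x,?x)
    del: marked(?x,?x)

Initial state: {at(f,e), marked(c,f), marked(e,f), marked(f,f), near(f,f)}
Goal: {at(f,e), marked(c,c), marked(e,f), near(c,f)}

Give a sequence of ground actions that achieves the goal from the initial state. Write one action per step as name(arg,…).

flip(c,f); move(c,c); free(c,f)

1. flip(c,f)  →  {at(c,c), at(f,e), marked(c,f), marked(e,f), marked(f,f), near(c,c), near(f,f)}
2. move(c,c)  →  {at(f,e), marked(c,c), marked(c,f), marked(e,f), marked(f,f), near(f,f)}
3. free(c,f)  →  {at(f,c), at(f,e), marked(c,c), marked(e,f), marked(f,f), near(c,f), near(f,f)}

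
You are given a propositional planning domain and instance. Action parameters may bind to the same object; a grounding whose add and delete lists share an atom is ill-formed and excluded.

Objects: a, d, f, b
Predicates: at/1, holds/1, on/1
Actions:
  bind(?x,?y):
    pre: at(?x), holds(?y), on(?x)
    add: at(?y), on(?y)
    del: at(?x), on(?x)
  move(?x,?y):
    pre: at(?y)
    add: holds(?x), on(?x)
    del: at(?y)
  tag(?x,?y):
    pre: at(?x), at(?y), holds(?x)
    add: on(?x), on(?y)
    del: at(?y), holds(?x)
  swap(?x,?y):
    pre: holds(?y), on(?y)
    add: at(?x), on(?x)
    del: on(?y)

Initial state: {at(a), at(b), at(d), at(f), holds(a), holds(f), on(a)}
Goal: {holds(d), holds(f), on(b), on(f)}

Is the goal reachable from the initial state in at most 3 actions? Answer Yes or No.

Yes

1. bind(a,f)  →  {at(b), at(d), at(f), holds(a), holds(f), on(f)}
2. move(d,d)  →  {at(b), at(f), holds(a), holds(d), holds(f), on(d), on(f)}
3. move(b,f)  →  {at(b), holds(a), holds(b), holds(d), holds(f), on(b), on(d), on(f)}
optimal plan length = 3; 3 ≤ 3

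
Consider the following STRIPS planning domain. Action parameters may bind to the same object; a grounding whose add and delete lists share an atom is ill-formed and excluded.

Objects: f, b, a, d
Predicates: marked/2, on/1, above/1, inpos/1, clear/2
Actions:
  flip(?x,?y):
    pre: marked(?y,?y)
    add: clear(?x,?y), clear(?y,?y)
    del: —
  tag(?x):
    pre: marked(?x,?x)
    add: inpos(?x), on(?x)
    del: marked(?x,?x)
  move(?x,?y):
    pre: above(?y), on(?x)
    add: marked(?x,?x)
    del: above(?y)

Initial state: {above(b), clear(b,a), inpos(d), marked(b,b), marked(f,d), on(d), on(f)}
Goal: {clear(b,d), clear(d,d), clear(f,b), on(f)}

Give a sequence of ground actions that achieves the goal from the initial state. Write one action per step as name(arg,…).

flip(f,b); move(d,b); flip(b,d)

1. flip(f,b)  →  {above(b), clear(b,a), clear(b,b), clear(f,b), inpos(d), marked(b,b), marked(f,d), on(d), on(f)}
2. move(d,b)  →  {clear(b,a), clear(b,b), clear(f,b), inpos(d), marked(b,b), marked(d,d), marked(f,d), on(d), on(f)}
3. flip(b,d)  →  {clear(b,a), clear(b,b), clear(b,d), clear(d,d), clear(f,b), inpos(d), marked(b,b), marked(d,d), marked(f,d), on(d), on(f)}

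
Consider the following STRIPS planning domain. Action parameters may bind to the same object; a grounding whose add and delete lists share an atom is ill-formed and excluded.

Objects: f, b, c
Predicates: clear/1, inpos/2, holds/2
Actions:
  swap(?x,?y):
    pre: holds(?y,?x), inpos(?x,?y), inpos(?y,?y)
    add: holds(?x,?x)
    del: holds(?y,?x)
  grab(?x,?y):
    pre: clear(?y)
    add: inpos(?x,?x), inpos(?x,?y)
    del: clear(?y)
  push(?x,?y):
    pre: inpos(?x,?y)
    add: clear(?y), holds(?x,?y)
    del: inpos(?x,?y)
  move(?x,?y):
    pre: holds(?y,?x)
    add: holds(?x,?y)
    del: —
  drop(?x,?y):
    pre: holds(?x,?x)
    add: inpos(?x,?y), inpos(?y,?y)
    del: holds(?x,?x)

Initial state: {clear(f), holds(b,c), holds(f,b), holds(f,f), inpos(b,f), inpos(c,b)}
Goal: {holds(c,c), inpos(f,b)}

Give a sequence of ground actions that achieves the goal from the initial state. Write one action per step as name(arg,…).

drop(f,b); swap(c,b)

1. drop(f,b)  →  {clear(f), holds(b,c), holds(f,b), inpos(b,b), inpos(b,f), inpos(c,b), inpos(f,b)}
2. swap(c,b)  →  {clear(f), holds(c,c), holds(f,b), inpos(b,b), inpos(b,f), inpos(c,b), inpos(f,b)}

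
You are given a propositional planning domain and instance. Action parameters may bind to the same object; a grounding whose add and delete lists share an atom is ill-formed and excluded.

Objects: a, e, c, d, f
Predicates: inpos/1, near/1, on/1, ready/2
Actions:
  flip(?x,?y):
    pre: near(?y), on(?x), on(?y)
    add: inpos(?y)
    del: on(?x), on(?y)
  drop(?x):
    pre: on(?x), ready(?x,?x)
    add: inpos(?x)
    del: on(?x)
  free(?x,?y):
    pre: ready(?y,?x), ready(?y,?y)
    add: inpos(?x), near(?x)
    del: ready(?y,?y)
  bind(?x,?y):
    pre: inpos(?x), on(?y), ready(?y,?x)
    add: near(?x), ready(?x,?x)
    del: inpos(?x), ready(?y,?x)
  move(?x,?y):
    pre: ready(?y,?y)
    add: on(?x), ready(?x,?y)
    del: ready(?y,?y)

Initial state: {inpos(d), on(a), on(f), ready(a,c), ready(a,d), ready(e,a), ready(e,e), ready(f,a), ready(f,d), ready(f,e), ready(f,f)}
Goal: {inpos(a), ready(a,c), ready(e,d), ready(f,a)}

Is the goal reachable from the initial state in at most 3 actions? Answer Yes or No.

1. free(a,e)  →  {inpos(a), inpos(d), near(a), on(a), on(f), ready(a,c), ready(a,d), ready(e,a), ready(f,a), ready(f,d), ready(f,e), ready(f,f)}
2. bind(d,a)  →  {inpos(a), near(a), near(d), on(a), on(f), ready(a,c), ready(d,d), ready(e,a), ready(f,a), ready(f,d), ready(f,e), ready(f,f)}
3. move(e,d)  →  {inpos(a), near(a), near(d), on(a), on(e), on(f), ready(a,c), ready(e,a), ready(e,d), ready(f,a), ready(f,d), ready(f,e), ready(f,f)}
optimal plan length = 3; 3 ≤ 3

Yes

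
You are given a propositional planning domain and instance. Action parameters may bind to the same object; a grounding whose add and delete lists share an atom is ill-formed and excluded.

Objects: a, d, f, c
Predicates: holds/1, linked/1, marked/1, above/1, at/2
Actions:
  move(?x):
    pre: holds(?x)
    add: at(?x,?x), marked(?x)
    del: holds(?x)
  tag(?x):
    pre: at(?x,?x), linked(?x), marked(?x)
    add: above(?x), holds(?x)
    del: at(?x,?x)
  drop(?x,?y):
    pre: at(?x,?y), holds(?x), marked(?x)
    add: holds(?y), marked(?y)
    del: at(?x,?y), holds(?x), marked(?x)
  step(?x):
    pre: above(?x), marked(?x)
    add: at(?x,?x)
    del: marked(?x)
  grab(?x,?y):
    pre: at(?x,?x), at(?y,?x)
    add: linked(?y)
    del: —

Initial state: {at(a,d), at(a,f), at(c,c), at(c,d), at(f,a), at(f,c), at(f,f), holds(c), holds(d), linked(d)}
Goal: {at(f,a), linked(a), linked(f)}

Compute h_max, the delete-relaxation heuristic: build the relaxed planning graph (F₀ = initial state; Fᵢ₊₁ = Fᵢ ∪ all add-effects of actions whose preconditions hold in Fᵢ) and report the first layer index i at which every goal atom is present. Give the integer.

F0 = init (10 atoms)
F1 = F0 ∪ {at(d,d), linked(a), linked(c), linked(f), marked(c), marked(d)}  (16 atoms)
goal ⊆ F1  ⇒  h_max = 1

1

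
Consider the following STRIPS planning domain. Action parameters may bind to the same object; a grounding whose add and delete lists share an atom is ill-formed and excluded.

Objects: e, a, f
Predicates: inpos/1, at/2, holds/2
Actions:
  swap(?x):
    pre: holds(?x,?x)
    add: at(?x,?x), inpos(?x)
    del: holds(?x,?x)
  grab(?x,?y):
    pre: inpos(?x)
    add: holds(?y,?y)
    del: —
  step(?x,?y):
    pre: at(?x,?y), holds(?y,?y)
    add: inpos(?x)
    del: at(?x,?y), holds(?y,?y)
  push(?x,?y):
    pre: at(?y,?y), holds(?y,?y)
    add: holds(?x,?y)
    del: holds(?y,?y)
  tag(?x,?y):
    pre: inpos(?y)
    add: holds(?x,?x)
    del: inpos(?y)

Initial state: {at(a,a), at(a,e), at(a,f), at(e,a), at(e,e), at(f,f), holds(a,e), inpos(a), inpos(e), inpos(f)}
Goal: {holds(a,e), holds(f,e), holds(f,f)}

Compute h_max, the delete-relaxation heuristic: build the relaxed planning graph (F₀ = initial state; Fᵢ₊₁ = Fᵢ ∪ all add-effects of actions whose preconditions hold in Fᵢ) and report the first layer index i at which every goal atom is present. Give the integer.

2

F0 = init (10 atoms)
F1 = F0 ∪ {holds(a,a), holds(e,e), holds(f,f)}  (13 atoms)
F2 = F1 ∪ {holds(a,f), holds(e,a), holds(e,f), holds(f,a), holds(f,e)}  (18 atoms)
goal ⊆ F2  ⇒  h_max = 2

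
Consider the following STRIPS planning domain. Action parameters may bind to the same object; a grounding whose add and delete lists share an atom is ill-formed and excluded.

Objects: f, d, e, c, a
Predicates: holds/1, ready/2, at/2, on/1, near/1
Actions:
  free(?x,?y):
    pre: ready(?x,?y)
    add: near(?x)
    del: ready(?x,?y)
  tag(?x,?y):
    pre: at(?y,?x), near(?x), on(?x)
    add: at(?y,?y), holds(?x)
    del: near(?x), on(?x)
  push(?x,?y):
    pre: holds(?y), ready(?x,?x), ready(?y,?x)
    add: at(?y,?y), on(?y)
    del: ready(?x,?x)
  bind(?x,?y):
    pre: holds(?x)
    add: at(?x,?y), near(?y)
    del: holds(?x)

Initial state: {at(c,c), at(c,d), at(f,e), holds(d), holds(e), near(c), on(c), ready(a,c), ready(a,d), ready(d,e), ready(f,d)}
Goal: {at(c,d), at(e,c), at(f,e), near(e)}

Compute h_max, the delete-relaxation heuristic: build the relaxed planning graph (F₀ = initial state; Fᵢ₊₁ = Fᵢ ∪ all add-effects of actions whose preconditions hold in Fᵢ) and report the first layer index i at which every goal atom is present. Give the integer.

F0 = init (11 atoms)
F1 = F0 ∪ {at(d,a), at(d,c), at(d,d), at(d,e), at(d,f), at(e,a), at(e,c), at(e,d), at(e,e), at(e,f), holds(c), near(a), near(d), near(e), near(f)}  (26 atoms)
goal ⊆ F1  ⇒  h_max = 1

1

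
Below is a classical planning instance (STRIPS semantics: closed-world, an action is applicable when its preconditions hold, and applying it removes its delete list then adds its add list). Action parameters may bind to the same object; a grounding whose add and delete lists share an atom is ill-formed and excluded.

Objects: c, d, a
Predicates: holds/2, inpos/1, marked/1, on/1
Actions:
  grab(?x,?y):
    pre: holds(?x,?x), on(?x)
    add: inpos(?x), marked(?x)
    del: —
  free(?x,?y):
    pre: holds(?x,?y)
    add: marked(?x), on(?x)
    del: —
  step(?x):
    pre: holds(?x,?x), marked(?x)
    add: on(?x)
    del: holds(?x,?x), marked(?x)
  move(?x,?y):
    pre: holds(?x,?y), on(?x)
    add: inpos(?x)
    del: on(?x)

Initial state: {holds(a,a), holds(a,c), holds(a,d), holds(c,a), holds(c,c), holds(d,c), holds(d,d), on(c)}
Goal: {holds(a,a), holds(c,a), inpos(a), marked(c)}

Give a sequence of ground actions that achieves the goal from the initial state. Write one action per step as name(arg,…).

1. grab(c,c)  →  {holds(a,a), holds(a,c), holds(a,d), holds(c,a), holds(c,c), holds(d,c), holds(d,d), inpos(c), marked(c), on(c)}
2. free(a,c)  →  {holds(a,a), holds(a,c), holds(a,d), holds(c,a), holds(c,c), holds(d,c), holds(d,d), inpos(c), marked(a), marked(c), on(a), on(c)}
3. grab(a,c)  →  {holds(a,a), holds(a,c), holds(a,d), holds(c,a), holds(c,c), holds(d,c), holds(d,d), inpos(a), inpos(c), marked(a), marked(c), on(a), on(c)}

grab(c,c); free(a,c); grab(a,c)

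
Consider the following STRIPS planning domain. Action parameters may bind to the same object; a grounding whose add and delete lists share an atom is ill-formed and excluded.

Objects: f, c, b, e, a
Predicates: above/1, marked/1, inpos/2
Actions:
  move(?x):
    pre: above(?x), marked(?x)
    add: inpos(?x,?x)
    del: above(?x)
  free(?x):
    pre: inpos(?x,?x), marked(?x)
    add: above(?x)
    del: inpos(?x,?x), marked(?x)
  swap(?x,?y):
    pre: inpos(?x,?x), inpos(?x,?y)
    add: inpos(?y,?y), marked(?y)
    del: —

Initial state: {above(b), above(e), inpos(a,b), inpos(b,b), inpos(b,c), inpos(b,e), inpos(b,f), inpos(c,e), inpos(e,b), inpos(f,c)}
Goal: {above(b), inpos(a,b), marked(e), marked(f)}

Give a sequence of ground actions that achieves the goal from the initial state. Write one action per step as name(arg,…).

1. swap(b,f)  →  {above(b), above(e), inpos(a,b), inpos(b,b), inpos(b,c), inpos(b,e), inpos(b,f), inpos(c,e), inpos(e,b), inpos(f,c), inpos(f,f), marked(f)}
2. swap(b,e)  →  {above(b), above(e), inpos(a,b), inpos(b,b), inpos(b,c), inpos(b,e), inpos(b,f), inpos(c,e), inpos(e,b), inpos(e,e), inpos(f,c), inpos(f,f), marked(e), marked(f)}

swap(b,f); swap(b,e)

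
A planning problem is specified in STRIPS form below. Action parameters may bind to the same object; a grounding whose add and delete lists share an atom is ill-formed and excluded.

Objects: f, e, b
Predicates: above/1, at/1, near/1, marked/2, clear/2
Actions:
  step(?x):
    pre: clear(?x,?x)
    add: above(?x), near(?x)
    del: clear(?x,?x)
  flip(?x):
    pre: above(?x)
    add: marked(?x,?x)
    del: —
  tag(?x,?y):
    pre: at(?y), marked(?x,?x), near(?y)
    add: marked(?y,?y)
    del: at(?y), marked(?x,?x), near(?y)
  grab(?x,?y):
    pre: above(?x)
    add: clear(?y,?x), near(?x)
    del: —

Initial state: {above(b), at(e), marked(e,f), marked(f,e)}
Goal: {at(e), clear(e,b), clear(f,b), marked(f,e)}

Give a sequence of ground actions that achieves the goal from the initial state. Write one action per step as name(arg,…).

grab(b,f); grab(b,e)

1. grab(b,f)  →  {above(b), at(e), clear(f,b), marked(e,f), marked(f,e), near(b)}
2. grab(b,e)  →  {above(b), at(e), clear(e,b), clear(f,b), marked(e,f), marked(f,e), near(b)}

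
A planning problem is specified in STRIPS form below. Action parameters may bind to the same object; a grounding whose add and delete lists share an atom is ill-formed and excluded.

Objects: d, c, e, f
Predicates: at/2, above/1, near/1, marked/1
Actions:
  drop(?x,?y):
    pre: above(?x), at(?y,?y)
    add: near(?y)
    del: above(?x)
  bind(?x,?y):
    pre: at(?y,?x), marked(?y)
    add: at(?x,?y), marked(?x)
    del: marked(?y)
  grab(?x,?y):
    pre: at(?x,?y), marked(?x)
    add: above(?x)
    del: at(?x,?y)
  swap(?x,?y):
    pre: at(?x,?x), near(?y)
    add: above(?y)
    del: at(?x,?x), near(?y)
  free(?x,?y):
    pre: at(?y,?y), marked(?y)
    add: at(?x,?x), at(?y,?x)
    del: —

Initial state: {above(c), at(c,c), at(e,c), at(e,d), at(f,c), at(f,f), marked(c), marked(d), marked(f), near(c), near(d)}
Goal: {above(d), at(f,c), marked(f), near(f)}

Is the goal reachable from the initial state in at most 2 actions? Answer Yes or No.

Yes

1. drop(c,f)  →  {at(c,c), at(e,c), at(e,d), at(f,c), at(f,f), marked(c), marked(d), marked(f), near(c), near(d), near(f)}
2. swap(c,d)  →  {above(d), at(e,c), at(e,d), at(f,c), at(f,f), marked(c), marked(d), marked(f), near(c), near(f)}
optimal plan length = 2; 2 ≤ 2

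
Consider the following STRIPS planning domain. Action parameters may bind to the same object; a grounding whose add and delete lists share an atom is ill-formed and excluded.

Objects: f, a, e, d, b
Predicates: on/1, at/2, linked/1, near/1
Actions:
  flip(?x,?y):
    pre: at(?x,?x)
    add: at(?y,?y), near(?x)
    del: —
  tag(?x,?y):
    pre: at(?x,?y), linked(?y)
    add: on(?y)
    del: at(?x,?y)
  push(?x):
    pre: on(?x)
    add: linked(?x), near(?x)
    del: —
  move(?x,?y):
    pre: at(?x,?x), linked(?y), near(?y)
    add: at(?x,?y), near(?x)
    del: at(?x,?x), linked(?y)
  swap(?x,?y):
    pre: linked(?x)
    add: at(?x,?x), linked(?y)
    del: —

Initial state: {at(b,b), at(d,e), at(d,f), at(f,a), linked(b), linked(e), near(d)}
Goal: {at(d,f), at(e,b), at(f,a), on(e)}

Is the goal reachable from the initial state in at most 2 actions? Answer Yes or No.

1. flip(b,e)  →  {at(b,b), at(d,e), at(d,f), at(e,e), at(f,a), linked(b), linked(e), near(b), near(d)}
2. tag(d,e)  →  {at(b,b), at(d,f), at(e,e), at(f,a), linked(b), linked(e), near(b), near(d), on(e)}
3. move(e,b)  →  {at(b,b), at(d,f), at(e,b), at(f,a), linked(e), near(b), near(d), near(e), on(e)}
optimal plan length = 3; 3 > 2

No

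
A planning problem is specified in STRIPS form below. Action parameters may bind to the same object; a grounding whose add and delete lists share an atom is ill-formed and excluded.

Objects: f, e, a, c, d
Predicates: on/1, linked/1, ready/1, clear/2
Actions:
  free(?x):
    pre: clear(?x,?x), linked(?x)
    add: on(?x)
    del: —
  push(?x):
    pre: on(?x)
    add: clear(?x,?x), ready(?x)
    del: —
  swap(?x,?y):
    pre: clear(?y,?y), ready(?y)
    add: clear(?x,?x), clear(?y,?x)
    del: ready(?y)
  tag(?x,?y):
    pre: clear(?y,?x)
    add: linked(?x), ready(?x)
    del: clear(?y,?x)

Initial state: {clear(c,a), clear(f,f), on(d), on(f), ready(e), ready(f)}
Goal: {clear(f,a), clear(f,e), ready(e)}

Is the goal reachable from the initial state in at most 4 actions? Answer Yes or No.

Yes

1. swap(e,f)  →  {clear(c,a), clear(e,e), clear(f,e), clear(f,f), on(d), on(f), ready(e)}
2. push(f)  →  {clear(c,a), clear(e,e), clear(f,e), clear(f,f), on(d), on(f), ready(e), ready(f)}
3. swap(a,f)  →  {clear(a,a), clear(c,a), clear(e,e), clear(f,a), clear(f,e), clear(f,f), on(d), on(f), ready(e)}
optimal plan length = 3; 3 ≤ 4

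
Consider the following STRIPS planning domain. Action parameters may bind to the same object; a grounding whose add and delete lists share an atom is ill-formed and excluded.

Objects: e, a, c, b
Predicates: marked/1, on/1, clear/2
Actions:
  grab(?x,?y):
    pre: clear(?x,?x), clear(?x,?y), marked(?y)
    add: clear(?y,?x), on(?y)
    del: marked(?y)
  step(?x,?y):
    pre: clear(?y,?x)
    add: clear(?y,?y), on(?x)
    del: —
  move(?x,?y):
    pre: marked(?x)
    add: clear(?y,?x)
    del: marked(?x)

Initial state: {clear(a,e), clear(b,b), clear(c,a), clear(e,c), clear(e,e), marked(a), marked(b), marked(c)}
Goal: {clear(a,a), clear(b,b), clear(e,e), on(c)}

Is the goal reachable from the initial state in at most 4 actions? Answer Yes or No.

1. grab(e,c)  →  {clear(a,e), clear(b,b), clear(c,a), clear(c,e), clear(e,c), clear(e,e), marked(a), marked(b), on(c)}
2. step(e,a)  →  {clear(a,a), clear(a,e), clear(b,b), clear(c,a), clear(c,e), clear(e,c), clear(e,e), marked(a), marked(b), on(c), on(e)}
optimal plan length = 2; 2 ≤ 4

Yes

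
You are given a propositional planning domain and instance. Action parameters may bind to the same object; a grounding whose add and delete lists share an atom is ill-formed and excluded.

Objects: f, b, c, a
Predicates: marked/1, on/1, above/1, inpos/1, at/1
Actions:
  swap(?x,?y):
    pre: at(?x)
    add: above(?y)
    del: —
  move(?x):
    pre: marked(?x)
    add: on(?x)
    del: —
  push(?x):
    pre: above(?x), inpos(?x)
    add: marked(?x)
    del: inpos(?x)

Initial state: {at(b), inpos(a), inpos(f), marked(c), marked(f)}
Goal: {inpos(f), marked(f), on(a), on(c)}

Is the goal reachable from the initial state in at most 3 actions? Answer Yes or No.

1. swap(b,a)  →  {above(a), at(b), inpos(a), inpos(f), marked(c), marked(f)}
2. move(c)  →  {above(a), at(b), inpos(a), inpos(f), marked(c), marked(f), on(c)}
3. push(a)  →  {above(a), at(b), inpos(f), marked(a), marked(c), marked(f), on(c)}
4. move(a)  →  {above(a), at(b), inpos(f), marked(a), marked(c), marked(f), on(a), on(c)}
optimal plan length = 4; 4 > 3

No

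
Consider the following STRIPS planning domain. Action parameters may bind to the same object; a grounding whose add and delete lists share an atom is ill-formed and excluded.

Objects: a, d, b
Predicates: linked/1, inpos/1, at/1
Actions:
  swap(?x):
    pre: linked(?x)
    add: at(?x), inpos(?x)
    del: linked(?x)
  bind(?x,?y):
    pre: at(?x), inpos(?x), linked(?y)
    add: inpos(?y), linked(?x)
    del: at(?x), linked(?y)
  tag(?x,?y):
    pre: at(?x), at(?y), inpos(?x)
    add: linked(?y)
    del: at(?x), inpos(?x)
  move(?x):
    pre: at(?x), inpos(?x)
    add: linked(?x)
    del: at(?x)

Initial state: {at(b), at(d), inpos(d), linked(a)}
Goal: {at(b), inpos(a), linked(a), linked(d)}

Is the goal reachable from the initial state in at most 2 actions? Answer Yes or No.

1. swap(a)  →  {at(a), at(b), at(d), inpos(a), inpos(d)}
2. tag(d,d)  →  {at(a), at(b), inpos(a), linked(d)}
3. move(a)  →  {at(b), inpos(a), linked(a), linked(d)}
optimal plan length = 3; 3 > 2

No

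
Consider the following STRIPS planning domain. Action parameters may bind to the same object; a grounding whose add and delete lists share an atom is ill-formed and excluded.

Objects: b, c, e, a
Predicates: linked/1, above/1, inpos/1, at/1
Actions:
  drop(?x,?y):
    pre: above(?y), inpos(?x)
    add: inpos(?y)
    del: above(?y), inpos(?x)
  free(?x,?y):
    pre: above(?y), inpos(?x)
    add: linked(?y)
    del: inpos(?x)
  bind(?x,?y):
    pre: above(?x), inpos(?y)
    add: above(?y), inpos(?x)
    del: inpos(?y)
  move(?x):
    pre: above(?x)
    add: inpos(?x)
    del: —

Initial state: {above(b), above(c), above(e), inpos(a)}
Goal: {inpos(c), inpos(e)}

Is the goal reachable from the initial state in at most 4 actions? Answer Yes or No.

Yes

1. drop(a,c)  →  {above(b), above(e), inpos(c)}
2. move(e)  →  {above(b), above(e), inpos(c), inpos(e)}
optimal plan length = 2; 2 ≤ 4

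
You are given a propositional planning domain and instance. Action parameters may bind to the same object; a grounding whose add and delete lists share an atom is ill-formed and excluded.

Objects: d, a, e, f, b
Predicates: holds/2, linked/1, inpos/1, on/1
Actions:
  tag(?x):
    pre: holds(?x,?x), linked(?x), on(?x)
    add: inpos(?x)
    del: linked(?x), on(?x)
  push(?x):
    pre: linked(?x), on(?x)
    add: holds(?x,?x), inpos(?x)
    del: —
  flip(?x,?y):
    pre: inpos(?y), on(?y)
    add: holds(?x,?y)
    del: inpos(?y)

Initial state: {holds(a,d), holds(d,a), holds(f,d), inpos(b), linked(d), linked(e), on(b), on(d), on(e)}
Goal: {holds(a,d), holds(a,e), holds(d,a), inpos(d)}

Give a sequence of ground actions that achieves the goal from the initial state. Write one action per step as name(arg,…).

1. push(d)  →  {holds(a,d), holds(d,a), holds(d,d), holds(f,d), inpos(b), inpos(d), linked(d), linked(e), on(b), on(d), on(e)}
2. push(e)  →  {holds(a,d), holds(d,a), holds(d,d), holds(e,e), holds(f,d), inpos(b), inpos(d), inpos(e), linked(d), linked(e), on(b), on(d), on(e)}
3. flip(a,e)  →  {holds(a,d), holds(a,e), holds(d,a), holds(d,d), holds(e,e), holds(f,d), inpos(b), inpos(d), linked(d), linked(e), on(b), on(d), on(e)}

push(d); push(e); flip(a,e)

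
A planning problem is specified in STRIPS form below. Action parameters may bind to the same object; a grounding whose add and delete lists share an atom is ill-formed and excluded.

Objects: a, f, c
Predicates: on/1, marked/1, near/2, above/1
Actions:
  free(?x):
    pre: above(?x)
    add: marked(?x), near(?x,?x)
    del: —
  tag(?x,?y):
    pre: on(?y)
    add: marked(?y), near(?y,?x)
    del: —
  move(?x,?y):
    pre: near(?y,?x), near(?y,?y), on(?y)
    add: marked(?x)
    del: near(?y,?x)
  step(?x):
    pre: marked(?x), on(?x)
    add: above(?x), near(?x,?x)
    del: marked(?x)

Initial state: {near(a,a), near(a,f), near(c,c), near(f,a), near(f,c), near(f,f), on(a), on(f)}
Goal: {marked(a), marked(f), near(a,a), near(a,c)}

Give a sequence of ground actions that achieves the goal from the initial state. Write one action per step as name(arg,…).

1. tag(a,f)  →  {marked(f), near(a,a), near(a,f), near(c,c), near(f,a), near(f,c), near(f,f), on(a), on(f)}
2. tag(c,a)  →  {marked(a), marked(f), near(a,a), near(a,c), near(a,f), near(c,c), near(f,a), near(f,c), near(f,f), on(a), on(f)}

tag(a,f); tag(c,a)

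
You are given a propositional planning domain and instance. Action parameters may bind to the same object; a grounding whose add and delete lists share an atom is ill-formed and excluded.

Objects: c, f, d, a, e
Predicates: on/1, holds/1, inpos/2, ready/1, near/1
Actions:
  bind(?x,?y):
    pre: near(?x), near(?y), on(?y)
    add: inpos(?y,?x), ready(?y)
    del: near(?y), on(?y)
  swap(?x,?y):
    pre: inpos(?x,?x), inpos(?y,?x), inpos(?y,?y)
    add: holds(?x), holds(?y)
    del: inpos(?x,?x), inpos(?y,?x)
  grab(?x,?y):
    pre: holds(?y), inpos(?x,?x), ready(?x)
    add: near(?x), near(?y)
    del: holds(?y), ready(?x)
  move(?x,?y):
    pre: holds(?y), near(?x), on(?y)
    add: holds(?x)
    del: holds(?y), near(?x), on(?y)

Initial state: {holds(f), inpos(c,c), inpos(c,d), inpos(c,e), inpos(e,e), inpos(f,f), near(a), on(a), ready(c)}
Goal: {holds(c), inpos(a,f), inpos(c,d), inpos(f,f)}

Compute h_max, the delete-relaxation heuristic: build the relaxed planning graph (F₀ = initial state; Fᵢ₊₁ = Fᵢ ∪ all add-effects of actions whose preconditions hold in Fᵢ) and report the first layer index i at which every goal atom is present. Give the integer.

F0 = init (9 atoms)
F1 = F0 ∪ {holds(c), holds(e), inpos(a,a), near(c), near(f), ready(a)}  (15 atoms)
F2 = F1 ∪ {holds(a), inpos(a,c), inpos(a,f), near(e)}  (19 atoms)
goal ⊆ F2  ⇒  h_max = 2

2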